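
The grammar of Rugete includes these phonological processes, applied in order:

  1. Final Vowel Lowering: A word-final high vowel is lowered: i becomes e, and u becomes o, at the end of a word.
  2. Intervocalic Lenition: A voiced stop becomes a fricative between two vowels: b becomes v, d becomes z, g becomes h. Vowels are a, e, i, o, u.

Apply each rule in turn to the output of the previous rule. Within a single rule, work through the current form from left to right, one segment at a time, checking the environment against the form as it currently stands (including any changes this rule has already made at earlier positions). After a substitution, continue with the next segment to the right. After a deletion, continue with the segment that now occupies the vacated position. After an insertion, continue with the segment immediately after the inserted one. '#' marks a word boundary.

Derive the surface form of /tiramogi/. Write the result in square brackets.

1 Final Vowel Lowering: [tiramogi] → [tiramoge]
2 Intervocalic Lenition: [tiramoge] → [tiramohe]

[tiramohe]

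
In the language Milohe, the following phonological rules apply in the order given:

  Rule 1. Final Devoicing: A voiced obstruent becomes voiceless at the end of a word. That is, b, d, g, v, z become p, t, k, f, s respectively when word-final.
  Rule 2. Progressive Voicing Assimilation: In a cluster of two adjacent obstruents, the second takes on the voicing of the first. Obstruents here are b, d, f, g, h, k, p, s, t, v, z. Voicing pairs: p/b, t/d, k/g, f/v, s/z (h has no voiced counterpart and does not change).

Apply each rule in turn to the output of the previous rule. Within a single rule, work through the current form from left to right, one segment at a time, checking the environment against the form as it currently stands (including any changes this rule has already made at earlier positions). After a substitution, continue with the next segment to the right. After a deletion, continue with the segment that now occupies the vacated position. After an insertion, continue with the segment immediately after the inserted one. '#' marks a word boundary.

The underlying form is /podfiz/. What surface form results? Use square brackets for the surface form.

Rule 1 Final Devoicing: [podfiz] → [podfis]
Rule 2 Progressive Voicing Assimilation: [podfis] → [podvis]

[podvis]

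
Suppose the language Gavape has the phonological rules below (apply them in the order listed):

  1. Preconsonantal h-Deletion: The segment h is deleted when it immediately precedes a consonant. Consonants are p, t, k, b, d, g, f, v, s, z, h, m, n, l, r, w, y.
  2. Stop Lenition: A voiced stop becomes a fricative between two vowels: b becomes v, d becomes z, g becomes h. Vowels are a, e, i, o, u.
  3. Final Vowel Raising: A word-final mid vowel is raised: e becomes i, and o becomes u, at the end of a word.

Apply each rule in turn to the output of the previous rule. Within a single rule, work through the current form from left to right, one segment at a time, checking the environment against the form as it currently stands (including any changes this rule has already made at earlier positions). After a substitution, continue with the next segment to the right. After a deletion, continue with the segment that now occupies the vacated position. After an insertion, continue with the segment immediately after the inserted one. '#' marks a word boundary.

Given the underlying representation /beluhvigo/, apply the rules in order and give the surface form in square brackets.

1 Preconsonantal h-Deletion: [beluhvigo] → [beluvigo]
2 Stop Lenition: [beluvigo] → [beluviho]
3 Final Vowel Raising: [beluviho] → [beluvihu]

[beluvihu]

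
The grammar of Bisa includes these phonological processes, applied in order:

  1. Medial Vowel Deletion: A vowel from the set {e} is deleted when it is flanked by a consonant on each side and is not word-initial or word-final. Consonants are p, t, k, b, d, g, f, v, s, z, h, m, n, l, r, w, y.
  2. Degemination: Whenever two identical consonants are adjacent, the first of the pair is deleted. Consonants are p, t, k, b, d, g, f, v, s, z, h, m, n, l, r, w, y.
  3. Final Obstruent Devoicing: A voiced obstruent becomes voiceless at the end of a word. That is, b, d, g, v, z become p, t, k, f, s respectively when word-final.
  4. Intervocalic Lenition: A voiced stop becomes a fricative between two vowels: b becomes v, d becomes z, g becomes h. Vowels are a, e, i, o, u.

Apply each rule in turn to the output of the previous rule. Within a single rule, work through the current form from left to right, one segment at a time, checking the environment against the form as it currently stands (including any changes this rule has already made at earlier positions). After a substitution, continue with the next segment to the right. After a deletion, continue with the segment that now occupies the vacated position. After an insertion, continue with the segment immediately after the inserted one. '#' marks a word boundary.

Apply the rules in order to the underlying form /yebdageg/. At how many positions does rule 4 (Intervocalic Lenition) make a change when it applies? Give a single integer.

0

1 Medial Vowel Deletion: [yebdageg] → [ybdagg]
2 Degemination: [ybdagg] → [ybdag]
3 Final Obstruent Devoicing: [ybdag] → [ybdak]
4 Intervocalic Lenition: no change — [ybdak]
Rule 4 changed 0 position(s).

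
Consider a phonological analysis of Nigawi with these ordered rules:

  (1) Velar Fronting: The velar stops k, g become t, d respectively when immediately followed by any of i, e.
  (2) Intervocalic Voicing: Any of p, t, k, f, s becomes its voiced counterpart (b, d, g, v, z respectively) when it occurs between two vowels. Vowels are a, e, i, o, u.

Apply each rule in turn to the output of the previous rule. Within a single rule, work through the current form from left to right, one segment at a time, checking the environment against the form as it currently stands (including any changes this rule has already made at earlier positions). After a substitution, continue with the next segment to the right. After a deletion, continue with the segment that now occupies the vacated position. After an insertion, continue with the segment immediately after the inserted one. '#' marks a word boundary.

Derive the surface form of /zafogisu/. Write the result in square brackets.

(1) Velar Fronting: [zafogisu] → [zafodisu]
(2) Intervocalic Voicing: [zafodisu] → [zavodizu]

[zavodizu]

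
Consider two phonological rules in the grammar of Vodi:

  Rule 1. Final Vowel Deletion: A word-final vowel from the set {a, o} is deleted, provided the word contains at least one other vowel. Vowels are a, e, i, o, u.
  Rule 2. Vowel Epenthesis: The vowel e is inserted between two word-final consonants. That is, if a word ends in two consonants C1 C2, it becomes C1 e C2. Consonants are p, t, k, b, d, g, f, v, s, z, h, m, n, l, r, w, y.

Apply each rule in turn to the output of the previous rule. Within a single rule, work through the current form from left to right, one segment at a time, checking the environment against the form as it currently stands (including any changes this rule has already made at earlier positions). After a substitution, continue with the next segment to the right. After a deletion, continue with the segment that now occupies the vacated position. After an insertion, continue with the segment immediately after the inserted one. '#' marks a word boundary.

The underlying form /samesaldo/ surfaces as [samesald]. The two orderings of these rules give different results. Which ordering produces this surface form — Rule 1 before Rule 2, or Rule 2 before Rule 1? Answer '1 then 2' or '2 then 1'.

Order 1 then 2:
  1 Final Vowel Deletion: [samesaldo] → [samesald]
  2 Vowel Epenthesis: [samesald] → [samesaled]
  result: [samesaled]
Order 2 then 1:
  2 Vowel Epenthesis: no change — [samesaldo]
  1 Final Vowel Deletion: [samesaldo] → [samesald]
  result: [samesald]

2 then 1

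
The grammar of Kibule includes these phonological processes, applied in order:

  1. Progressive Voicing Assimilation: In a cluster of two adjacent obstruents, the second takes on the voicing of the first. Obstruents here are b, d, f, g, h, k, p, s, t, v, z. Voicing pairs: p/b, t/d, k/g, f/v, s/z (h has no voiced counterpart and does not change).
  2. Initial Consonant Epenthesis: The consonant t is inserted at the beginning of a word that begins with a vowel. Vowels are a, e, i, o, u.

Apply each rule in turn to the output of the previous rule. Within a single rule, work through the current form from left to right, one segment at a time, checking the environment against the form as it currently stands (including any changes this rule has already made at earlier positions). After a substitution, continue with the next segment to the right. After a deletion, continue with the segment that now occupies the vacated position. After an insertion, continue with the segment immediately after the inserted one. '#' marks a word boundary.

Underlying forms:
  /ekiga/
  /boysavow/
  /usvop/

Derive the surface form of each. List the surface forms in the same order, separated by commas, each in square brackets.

[tekiga], [boysavow], [tusfop]

/ekiga/:
  1 Progressive Voicing Assimilation: no change — [ekiga]
  2 Initial Consonant Epenthesis: [ekiga] → [tekiga]
/boysavow/:
  1 Progressive Voicing Assimilation: no change — [boysavow]
  2 Initial Consonant Epenthesis: no change — [boysavow]
/usvop/:
  1 Progressive Voicing Assimilation: [usvop] → [usfop]
  2 Initial Consonant Epenthesis: [usfop] → [tusfop]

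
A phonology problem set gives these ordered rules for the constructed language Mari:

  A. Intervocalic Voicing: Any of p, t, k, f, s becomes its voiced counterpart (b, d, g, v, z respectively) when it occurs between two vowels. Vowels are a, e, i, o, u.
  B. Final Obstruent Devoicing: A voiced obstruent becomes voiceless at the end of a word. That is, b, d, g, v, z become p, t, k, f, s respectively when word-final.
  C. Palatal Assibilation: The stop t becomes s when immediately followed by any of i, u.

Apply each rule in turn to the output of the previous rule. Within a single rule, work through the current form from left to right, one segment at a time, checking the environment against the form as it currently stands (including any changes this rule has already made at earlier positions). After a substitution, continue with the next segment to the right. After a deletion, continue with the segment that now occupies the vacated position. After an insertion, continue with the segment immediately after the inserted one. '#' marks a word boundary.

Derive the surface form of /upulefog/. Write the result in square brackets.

A Intervocalic Voicing: [upulefog] → [ubulevog]
B Final Obstruent Devoicing: [ubulevog] → [ubulevok]
C Palatal Assibilation: no change — [ubulevok]

[ubulevok]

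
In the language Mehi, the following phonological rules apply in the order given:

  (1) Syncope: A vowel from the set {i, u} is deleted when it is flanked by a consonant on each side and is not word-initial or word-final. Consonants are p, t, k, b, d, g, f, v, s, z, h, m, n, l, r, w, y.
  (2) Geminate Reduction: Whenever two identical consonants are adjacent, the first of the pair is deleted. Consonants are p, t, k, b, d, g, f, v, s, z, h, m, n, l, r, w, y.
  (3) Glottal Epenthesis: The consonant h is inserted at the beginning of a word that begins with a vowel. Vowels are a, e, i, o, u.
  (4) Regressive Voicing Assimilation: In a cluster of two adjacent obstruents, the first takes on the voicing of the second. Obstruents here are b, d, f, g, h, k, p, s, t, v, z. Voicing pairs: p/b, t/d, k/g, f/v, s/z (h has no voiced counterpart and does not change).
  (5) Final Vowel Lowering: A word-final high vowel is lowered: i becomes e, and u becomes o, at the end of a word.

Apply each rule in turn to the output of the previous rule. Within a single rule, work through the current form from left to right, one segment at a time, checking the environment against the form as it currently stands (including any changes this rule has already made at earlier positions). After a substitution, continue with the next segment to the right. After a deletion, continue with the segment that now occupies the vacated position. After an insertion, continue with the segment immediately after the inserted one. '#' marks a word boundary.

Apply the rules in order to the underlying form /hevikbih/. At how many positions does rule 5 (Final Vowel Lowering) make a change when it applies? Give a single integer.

0

(1) Syncope: [hevikbih] → [hevkbh]
(2) Geminate Reduction: no change — [hevkbh]
(3) Glottal Epenthesis: no change — [hevkbh]
(4) Regressive Voicing Assimilation: [hevkbh] → [hefgph]
(5) Final Vowel Lowering: no change — [hefgph]
Rule 5 changed 0 position(s).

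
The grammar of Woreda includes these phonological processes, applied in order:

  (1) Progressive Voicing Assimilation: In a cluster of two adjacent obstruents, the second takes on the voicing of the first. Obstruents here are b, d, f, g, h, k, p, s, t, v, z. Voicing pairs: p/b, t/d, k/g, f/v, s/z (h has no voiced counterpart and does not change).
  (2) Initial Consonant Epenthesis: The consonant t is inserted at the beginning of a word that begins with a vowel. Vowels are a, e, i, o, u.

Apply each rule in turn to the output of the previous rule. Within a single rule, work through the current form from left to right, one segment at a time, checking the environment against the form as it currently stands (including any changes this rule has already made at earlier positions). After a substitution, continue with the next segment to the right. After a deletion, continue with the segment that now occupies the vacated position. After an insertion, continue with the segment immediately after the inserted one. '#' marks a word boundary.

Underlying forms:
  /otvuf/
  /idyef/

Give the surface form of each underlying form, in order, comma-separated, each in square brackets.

[totfuf], [tidyef]

/otvuf/:
  (1) Progressive Voicing Assimilation: [otvuf] → [otfuf]
  (2) Initial Consonant Epenthesis: [otfuf] → [totfuf]
/idyef/:
  (1) Progressive Voicing Assimilation: no change — [idyef]
  (2) Initial Consonant Epenthesis: [idyef] → [tidyef]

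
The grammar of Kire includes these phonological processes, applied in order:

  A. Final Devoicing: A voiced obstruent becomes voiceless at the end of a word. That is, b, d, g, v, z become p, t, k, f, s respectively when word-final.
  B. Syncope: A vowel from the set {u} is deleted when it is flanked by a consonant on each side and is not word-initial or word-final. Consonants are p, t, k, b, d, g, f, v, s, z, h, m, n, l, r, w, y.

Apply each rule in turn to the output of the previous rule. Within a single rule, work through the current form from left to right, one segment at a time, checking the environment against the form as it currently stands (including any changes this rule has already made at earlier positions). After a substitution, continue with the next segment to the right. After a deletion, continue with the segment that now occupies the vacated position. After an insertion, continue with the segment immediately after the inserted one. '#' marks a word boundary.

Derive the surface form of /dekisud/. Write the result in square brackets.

A Final Devoicing: [dekisud] → [dekisut]
B Syncope: [dekisut] → [dekist]

[dekist]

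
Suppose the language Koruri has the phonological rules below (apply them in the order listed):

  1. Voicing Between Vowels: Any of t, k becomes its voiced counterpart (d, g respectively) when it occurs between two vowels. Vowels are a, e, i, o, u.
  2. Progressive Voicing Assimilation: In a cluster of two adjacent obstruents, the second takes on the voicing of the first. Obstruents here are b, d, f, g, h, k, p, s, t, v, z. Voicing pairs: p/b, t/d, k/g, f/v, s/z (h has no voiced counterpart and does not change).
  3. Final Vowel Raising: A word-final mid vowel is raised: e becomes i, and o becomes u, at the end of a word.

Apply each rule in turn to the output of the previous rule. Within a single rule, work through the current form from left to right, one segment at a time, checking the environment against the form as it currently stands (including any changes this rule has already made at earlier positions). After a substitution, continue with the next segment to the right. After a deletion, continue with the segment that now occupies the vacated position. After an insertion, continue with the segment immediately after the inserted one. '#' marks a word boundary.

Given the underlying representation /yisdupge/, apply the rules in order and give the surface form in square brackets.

[yistupki]

1 Voicing Between Vowels: no change — [yisdupge]
2 Progressive Voicing Assimilation: [yisdupge] → [yistupke]
3 Final Vowel Raising: [yistupke] → [yistupki]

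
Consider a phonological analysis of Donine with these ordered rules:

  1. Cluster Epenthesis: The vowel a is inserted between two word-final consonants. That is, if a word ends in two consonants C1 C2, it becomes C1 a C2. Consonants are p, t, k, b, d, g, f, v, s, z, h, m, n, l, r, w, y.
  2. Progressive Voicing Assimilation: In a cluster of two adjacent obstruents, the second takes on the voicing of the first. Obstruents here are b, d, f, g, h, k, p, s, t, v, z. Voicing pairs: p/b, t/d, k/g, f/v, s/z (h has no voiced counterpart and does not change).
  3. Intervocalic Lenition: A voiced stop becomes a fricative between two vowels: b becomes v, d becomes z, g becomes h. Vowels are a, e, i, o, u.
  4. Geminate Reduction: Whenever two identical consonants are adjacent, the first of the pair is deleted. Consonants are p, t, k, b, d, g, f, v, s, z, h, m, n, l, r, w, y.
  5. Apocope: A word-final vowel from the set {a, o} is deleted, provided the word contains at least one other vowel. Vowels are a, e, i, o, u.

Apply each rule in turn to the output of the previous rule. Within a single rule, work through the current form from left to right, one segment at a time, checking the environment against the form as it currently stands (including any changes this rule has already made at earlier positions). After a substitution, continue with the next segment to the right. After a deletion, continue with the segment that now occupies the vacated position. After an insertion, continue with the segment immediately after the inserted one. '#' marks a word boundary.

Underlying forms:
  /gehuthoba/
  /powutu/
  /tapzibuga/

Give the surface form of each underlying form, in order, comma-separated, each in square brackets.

[gehuthov], [powutu], [tapsivuh]

/gehuthoba/:
  1 Cluster Epenthesis: no change — [gehuthoba]
  2 Progressive Voicing Assimilation: no change — [gehuthoba]
  3 Intervocalic Lenition: [gehuthoba] → [gehuthova]
  4 Geminate Reduction: no change — [gehuthova]
  5 Apocope: [gehuthova] → [gehuthov]
/powutu/:
  1 Cluster Epenthesis: no change — [powutu]
  2 Progressive Voicing Assimilation: no change — [powutu]
  3 Intervocalic Lenition: no change — [powutu]
  4 Geminate Reduction: no change — [powutu]
  5 Apocope: no change — [powutu]
/tapzibuga/:
  1 Cluster Epenthesis: no change — [tapzibuga]
  2 Progressive Voicing Assimilation: [tapzibuga] → [tapsibuga]
  3 Intervocalic Lenition: [tapsibuga] → [tapsivuha]
  4 Geminate Reduction: no change — [tapsivuha]
  5 Apocope: [tapsivuha] → [tapsivuh]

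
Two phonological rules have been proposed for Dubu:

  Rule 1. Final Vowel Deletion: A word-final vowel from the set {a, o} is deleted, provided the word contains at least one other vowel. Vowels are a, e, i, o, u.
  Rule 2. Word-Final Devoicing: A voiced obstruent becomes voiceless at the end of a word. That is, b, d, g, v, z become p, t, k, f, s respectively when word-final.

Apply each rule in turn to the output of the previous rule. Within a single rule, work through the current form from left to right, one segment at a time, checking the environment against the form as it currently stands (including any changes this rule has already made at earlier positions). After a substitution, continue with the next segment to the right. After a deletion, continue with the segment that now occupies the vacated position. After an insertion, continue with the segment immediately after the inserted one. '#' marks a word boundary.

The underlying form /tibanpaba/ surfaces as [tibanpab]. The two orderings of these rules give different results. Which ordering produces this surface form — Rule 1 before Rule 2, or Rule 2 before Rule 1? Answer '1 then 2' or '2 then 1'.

Order 1 then 2:
  1 Final Vowel Deletion: [tibanpaba] → [tibanpab]
  2 Word-Final Devoicing: [tibanpab] → [tibanpap]
  result: [tibanpap]
Order 2 then 1:
  2 Word-Final Devoicing: no change — [tibanpaba]
  1 Final Vowel Deletion: [tibanpaba] → [tibanpab]
  result: [tibanpab]

2 then 1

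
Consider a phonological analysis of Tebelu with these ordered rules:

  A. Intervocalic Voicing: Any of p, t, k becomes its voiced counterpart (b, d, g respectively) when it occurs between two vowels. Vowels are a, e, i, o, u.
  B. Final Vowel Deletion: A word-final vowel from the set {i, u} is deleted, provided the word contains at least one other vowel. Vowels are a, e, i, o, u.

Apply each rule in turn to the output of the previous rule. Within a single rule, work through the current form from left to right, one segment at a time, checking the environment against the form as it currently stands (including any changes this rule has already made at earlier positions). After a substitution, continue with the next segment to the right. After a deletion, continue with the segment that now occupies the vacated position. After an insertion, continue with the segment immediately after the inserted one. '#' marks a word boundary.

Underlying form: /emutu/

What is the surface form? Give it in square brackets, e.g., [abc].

[emud]

A Intervocalic Voicing: [emutu] → [emudu]
B Final Vowel Deletion: [emudu] → [emud]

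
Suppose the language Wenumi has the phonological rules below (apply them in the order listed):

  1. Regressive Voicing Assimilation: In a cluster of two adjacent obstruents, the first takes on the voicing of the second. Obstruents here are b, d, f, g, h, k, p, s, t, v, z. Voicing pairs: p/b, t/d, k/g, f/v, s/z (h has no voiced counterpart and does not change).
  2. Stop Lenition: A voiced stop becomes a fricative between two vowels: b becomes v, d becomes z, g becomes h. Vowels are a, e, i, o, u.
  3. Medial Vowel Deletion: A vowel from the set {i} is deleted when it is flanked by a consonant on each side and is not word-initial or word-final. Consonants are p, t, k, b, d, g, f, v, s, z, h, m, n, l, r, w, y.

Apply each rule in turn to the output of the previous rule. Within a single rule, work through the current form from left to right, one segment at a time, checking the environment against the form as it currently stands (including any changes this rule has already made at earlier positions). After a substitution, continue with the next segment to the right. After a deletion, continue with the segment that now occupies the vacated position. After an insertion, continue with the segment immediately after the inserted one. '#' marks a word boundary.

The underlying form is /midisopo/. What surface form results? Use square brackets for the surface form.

[mzsopo]

1 Regressive Voicing Assimilation: no change — [midisopo]
2 Stop Lenition: [midisopo] → [mizisopo]
3 Medial Vowel Deletion: [mizisopo] → [mzsopo]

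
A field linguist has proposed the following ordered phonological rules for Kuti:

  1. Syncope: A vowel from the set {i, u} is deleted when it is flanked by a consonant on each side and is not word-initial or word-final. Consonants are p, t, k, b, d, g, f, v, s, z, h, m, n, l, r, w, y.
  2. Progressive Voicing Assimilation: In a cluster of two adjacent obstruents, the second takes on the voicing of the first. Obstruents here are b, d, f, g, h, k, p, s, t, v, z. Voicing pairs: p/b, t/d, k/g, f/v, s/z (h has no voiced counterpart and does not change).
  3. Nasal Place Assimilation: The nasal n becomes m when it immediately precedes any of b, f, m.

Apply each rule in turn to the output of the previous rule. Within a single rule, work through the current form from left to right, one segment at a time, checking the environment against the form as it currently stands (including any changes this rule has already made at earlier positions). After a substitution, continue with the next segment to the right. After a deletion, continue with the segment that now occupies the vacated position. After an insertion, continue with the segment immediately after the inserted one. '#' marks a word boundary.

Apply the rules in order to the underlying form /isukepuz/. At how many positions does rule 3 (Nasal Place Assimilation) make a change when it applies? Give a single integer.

1 Syncope: [isukepuz] → [iskepz]
2 Progressive Voicing Assimilation: [iskepz] → [iskeps]
3 Nasal Place Assimilation: no change — [iskeps]
Rule 3 changed 0 position(s).

0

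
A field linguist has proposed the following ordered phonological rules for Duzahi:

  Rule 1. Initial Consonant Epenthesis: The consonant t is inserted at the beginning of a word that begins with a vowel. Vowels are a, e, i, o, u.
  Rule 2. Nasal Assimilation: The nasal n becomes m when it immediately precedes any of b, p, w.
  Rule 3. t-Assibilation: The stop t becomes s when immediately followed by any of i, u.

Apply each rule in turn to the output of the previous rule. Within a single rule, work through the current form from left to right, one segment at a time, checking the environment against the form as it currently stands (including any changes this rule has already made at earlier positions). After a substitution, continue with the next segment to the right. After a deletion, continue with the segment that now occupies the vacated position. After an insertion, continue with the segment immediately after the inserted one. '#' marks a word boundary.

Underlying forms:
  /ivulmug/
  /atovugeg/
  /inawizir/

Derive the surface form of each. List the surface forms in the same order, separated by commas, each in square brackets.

[sivulmug], [tatovugeg], [sinawizir]

/ivulmug/:
  Rule 1 Initial Consonant Epenthesis: [ivulmug] → [tivulmug]
  Rule 2 Nasal Assimilation: no change — [tivulmug]
  Rule 3 t-Assibilation: [tivulmug] → [sivulmug]
/atovugeg/:
  Rule 1 Initial Consonant Epenthesis: [atovugeg] → [tatovugeg]
  Rule 2 Nasal Assimilation: no change — [tatovugeg]
  Rule 3 t-Assibilation: no change — [tatovugeg]
/inawizir/:
  Rule 1 Initial Consonant Epenthesis: [inawizir] → [tinawizir]
  Rule 2 Nasal Assimilation: no change — [tinawizir]
  Rule 3 t-Assibilation: [tinawizir] → [sinawizir]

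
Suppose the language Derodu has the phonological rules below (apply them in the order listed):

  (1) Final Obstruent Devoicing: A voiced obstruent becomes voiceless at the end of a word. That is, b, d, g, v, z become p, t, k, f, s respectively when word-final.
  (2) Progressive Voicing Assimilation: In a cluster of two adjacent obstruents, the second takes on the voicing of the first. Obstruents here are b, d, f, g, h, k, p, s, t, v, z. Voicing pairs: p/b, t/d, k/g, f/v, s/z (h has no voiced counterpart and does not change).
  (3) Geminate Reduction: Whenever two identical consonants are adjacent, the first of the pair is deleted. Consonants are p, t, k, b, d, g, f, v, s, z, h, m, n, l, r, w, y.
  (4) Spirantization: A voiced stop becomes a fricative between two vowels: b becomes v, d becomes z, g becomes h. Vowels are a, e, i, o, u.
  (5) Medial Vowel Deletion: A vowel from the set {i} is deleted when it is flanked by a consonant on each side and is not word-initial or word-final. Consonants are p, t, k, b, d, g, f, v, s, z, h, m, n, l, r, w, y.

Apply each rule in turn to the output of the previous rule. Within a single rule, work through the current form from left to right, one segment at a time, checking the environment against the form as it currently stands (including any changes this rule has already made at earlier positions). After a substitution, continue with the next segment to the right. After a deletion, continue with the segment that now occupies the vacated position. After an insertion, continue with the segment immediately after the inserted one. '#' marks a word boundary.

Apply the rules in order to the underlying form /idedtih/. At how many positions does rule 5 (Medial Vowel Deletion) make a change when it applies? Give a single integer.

(1) Final Obstruent Devoicing: no change — [idedtih]
(2) Progressive Voicing Assimilation: [idedtih] → [ideddih]
(3) Geminate Reduction: [ideddih] → [idedih]
(4) Spirantization: [idedih] → [izezih]
(5) Medial Vowel Deletion: [izezih] → [izezh]
Rule 5 changed 1 position(s).

1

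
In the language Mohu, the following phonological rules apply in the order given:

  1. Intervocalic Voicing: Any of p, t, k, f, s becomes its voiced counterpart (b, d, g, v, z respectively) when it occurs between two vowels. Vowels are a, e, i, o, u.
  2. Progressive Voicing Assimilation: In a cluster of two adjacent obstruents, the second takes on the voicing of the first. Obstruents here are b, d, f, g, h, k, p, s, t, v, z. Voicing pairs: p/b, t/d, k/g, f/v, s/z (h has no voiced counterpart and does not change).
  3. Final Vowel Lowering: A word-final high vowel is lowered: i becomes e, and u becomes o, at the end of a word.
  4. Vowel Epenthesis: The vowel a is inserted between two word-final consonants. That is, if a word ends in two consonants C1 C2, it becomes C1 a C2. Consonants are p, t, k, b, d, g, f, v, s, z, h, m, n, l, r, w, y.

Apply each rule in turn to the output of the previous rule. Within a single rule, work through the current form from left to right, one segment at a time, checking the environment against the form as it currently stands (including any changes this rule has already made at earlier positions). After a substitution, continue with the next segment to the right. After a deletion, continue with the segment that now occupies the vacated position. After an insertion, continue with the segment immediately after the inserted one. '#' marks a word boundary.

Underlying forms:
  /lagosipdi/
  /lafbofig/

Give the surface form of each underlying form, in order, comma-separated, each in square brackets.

/lagosipdi/:
  1 Intervocalic Voicing: [lagosipdi] → [lagozipdi]
  2 Progressive Voicing Assimilation: [lagozipdi] → [lagozipti]
  3 Final Vowel Lowering: [lagozipti] → [lagozipte]
  4 Vowel Epenthesis: no change — [lagozipte]
/lafbofig/:
  1 Intervocalic Voicing: [lafbofig] → [lafbovig]
  2 Progressive Voicing Assimilation: [lafbovig] → [lafpovig]
  3 Final Vowel Lowering: no change — [lafpovig]
  4 Vowel Epenthesis: no change — [lafpovig]

[lagozipte], [lafpovig]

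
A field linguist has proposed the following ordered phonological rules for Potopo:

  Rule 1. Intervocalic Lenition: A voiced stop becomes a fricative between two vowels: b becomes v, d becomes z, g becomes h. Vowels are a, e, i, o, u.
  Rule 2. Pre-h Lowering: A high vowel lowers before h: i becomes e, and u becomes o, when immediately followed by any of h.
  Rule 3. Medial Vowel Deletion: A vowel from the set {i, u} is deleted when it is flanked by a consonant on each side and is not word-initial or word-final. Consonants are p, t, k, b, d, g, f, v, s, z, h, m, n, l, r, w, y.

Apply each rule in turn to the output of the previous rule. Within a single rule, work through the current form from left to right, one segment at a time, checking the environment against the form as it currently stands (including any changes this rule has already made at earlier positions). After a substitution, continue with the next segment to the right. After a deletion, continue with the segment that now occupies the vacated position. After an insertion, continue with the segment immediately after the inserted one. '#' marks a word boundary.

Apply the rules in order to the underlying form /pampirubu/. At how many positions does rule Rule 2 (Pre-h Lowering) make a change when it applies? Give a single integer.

0

Rule 1 Intervocalic Lenition: [pampirubu] → [pampiruvu]
Rule 2 Pre-h Lowering: no change — [pampiruvu]
Rule 3 Medial Vowel Deletion: [pampiruvu] → [pamprvu]
Rule Rule 2 changed 0 position(s).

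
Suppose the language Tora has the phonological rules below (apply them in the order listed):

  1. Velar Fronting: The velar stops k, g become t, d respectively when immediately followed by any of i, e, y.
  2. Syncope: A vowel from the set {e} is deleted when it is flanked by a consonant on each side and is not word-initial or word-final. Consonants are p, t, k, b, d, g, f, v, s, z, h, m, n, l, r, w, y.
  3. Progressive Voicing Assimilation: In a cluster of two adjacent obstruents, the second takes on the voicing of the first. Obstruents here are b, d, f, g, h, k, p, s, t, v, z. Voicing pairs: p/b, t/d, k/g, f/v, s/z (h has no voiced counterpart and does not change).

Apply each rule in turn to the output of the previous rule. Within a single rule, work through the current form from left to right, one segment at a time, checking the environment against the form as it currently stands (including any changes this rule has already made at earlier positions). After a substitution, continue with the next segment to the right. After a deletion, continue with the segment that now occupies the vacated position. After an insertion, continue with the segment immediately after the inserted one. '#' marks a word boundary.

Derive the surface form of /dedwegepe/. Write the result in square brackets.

1 Velar Fronting: [dedwegepe] → [dedwedepe]
2 Syncope: [dedwedepe] → [ddwdpe]
3 Progressive Voicing Assimilation: [ddwdpe] → [ddwdbe]

[ddwdbe]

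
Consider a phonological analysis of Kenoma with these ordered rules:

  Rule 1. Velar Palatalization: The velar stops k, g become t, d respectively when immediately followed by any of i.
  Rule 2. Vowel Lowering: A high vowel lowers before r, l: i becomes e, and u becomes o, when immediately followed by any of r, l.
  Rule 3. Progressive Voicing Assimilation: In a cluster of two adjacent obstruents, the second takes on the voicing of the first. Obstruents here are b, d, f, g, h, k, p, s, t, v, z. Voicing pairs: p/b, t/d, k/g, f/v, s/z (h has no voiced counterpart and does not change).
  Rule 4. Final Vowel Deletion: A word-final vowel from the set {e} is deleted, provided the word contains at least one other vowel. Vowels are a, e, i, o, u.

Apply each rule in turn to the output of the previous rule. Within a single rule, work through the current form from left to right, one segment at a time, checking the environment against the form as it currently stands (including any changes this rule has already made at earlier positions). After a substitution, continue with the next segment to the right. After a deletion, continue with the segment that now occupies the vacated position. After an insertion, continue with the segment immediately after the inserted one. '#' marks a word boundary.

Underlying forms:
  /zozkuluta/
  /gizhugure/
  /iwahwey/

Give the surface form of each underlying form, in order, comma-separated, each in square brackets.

/zozkuluta/:
  Rule 1 Velar Palatalization: no change — [zozkuluta]
  Rule 2 Vowel Lowering: [zozkuluta] → [zozkoluta]
  Rule 3 Progressive Voicing Assimilation: [zozkoluta] → [zozgoluta]
  Rule 4 Final Vowel Deletion: no change — [zozgoluta]
/gizhugure/:
  Rule 1 Velar Palatalization: [gizhugure] → [dizhugure]
  Rule 2 Vowel Lowering: [dizhugure] → [dizhugore]
  Rule 3 Progressive Voicing Assimilation: no change — [dizhugore]
  Rule 4 Final Vowel Deletion: [dizhugore] → [dizhugor]
/iwahwey/:
  Rule 1 Velar Palatalization: no change — [iwahwey]
  Rule 2 Vowel Lowering: no change — [iwahwey]
  Rule 3 Progressive Voicing Assimilation: no change — [iwahwey]
  Rule 4 Final Vowel Deletion: no change — [iwahwey]

[zozgoluta], [dizhugor], [iwahwey]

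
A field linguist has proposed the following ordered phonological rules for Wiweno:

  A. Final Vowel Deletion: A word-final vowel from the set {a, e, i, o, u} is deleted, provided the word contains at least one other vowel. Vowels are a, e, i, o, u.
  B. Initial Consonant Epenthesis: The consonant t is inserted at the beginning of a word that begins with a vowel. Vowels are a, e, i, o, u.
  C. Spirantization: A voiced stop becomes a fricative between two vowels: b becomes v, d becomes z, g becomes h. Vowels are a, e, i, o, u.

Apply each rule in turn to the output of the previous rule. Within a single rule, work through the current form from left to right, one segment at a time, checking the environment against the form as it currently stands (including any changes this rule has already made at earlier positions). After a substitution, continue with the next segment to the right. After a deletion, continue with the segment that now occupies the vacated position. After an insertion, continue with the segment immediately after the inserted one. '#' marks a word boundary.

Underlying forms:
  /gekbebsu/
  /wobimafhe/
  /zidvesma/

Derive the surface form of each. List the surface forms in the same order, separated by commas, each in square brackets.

/gekbebsu/:
  A Final Vowel Deletion: [gekbebsu] → [gekbebs]
  B Initial Consonant Epenthesis: no change — [gekbebs]
  C Spirantization: no change — [gekbebs]
/wobimafhe/:
  A Final Vowel Deletion: [wobimafhe] → [wobimafh]
  B Initial Consonant Epenthesis: no change — [wobimafh]
  C Spirantization: [wobimafh] → [wovimafh]
/zidvesma/:
  A Final Vowel Deletion: [zidvesma] → [zidvesm]
  B Initial Consonant Epenthesis: no change — [zidvesm]
  C Spirantization: no change — [zidvesm]

[gekbebs], [wovimafh], [zidvesm]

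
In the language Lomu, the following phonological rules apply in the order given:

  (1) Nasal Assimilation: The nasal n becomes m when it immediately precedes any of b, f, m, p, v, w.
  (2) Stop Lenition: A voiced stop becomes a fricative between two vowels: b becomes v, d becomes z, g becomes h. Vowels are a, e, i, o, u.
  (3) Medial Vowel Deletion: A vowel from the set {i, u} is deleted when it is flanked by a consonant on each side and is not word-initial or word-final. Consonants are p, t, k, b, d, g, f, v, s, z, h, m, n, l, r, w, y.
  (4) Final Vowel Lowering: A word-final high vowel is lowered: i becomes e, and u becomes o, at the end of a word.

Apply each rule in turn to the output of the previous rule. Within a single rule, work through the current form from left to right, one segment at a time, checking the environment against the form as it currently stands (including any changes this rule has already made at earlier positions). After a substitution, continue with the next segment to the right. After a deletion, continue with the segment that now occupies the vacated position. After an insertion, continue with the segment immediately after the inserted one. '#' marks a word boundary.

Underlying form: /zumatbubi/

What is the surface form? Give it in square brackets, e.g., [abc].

(1) Nasal Assimilation: no change — [zumatbubi]
(2) Stop Lenition: [zumatbubi] → [zumatbuvi]
(3) Medial Vowel Deletion: [zumatbuvi] → [zmatbvi]
(4) Final Vowel Lowering: [zmatbvi] → [zmatbve]

[zmatbve]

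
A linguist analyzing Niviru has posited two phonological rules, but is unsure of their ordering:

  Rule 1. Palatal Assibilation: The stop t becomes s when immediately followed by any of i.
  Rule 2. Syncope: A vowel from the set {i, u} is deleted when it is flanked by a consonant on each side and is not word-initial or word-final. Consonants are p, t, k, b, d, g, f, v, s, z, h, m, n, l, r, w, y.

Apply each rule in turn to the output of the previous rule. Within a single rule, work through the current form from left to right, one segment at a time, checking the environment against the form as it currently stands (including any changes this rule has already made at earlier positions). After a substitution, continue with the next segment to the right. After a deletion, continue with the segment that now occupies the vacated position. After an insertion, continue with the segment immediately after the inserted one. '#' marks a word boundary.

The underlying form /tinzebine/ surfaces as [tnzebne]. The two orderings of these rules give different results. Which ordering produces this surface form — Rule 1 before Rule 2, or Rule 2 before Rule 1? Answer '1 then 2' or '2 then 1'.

Order 1 then 2:
  1 Palatal Assibilation: [tinzebine] → [sinzebine]
  2 Syncope: [sinzebine] → [snzebne]
  result: [snzebne]
Order 2 then 1:
  2 Syncope: [tinzebine] → [tnzebne]
  1 Palatal Assibilation: no change — [tnzebne]
  result: [tnzebne]

2 then 1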